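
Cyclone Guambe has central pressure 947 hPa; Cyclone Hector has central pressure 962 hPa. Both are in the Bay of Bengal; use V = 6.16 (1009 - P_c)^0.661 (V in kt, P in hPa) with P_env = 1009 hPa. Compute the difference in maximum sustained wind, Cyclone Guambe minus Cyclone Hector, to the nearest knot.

Cyclone Guambe: ΔP = 62; V ≈ 6.16 × 62^0.661 ≈ 94.27 kt.
Cyclone Hector: ΔP = 47; V ≈ 6.16 × 47^0.661 ≈ 78.49 kt.
Difference ≈ 94.27 − 78.49 = 15.78 → 16 kt.

16 kt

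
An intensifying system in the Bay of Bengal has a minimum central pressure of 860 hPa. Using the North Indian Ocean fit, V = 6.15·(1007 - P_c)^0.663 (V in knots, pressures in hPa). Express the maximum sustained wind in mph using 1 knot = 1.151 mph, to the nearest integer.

194 mph

ΔP = 1007 − 860 = 147 hPa.
V ≈ 6.15 × 147^0.663 = 6.15 × 27.348 ≈ 168.192 kt.
168.192 × 1.151 ≈ 193.59 mph → 194 mph.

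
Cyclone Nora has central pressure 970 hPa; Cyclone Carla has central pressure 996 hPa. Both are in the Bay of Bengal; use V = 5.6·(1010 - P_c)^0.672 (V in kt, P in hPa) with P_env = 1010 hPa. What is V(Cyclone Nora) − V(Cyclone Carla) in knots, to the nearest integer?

34 kt

Cyclone Nora: ΔP = 40; V ≈ 5.6 × 40^0.672 ≈ 66.80 kt.
Cyclone Carla: ΔP = 14; V ≈ 5.6 × 14^0.672 ≈ 32.99 kt.
Difference ≈ 66.80 − 32.99 = 33.81 → 34 kt.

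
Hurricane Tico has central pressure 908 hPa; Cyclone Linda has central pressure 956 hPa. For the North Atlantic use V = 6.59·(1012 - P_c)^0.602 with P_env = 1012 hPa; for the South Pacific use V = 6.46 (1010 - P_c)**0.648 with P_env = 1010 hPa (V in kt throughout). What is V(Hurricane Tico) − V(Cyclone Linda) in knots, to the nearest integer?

Hurricane Tico: ΔP = 104; V ≈ 6.59 × 104^0.602 ≈ 107.93 kt.
Cyclone Linda: ΔP = 54; V ≈ 6.46 × 54^0.648 ≈ 85.67 kt.
Difference ≈ 107.93 − 85.67 = 22.26 → 22 kt.

22 kt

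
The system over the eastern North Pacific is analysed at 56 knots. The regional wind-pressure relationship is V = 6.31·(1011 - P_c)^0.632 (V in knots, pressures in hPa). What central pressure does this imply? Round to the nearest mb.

ΔP = (V / 6.31)^(1/0.632) = (56/6.31)^1.582.
56/6.31 = 8.875; 8.875^1.582 ≈ 31.64 mb.
P_c = 1011 − 31.64 = 979.36 ≈ 979 mb.

979 mb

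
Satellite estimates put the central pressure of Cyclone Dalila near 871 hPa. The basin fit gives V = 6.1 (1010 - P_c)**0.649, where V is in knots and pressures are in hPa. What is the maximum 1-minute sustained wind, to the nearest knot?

150 kt

ΔP = 1010 − 871 = 139 hPa.
139^0.649 ≈ 24.593.
V ≈ 6.1 × 24.593 ≈ 150.0 kt.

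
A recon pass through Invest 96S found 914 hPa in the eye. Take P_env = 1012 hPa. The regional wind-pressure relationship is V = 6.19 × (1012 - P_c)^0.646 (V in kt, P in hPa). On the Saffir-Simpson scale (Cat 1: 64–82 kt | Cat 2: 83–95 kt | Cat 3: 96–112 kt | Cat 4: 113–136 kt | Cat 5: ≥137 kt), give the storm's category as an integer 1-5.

ΔP = 1012 − 914 = 98 hPa.
V ≈ 6.19 × 98^0.646 = 6.19 × 19.33 ≈ 120 kt.
120 kt falls in the Category 4 band.

4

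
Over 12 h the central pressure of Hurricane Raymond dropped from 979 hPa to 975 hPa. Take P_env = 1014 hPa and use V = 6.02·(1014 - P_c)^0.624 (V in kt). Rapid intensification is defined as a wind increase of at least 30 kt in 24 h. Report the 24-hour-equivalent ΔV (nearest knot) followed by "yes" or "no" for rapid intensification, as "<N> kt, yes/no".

V₁: ΔP = 35, V ≈ 6.02 × 35^0.624 ≈ 55.35 kt.
V₂: ΔP = 39, V ≈ 6.02 × 39^0.624 ≈ 59.21 kt.
ΔV over 12 h = 3.86 kt → 24 h equivalent = 3.86 × 24/12 ≈ 7.72 kt.
8 kt < 30 kt ⇒ not rapid intensification.

8 kt, no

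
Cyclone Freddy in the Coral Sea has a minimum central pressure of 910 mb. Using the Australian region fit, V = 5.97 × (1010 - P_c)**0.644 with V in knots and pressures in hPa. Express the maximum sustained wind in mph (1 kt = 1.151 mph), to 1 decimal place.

133.4 mph

ΔP = 1010 − 910 = 100 mb.
V ≈ 5.97 × 100^0.644 = 5.97 × 19.409 ≈ 115.871 kt.
115.871 × 1.151 ≈ 133.37 mph → 133.4 mph.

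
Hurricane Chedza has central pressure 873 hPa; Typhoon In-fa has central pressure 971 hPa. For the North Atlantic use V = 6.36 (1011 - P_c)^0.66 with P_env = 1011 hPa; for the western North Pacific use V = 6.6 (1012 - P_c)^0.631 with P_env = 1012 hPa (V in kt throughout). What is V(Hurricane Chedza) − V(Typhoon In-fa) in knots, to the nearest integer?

Hurricane Chedza: ΔP = 138; V ≈ 6.36 × 138^0.66 ≈ 164.35 kt.
Typhoon In-fa: ΔP = 41; V ≈ 6.6 × 41^0.631 ≈ 68.74 kt.
Difference ≈ 164.35 − 68.74 = 95.61 → 96 kt.

96 kt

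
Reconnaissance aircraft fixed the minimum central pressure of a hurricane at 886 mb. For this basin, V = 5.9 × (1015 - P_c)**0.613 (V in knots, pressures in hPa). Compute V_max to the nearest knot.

116 kt

ΔP = 1015 − 886 = 129 mb.
129^0.613 ≈ 19.669.
V ≈ 5.9 × 19.669 ≈ 116.0 kt.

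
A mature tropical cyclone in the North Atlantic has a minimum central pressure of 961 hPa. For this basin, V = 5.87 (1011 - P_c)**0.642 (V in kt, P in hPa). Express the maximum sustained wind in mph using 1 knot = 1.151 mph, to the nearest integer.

83 mph

ΔP = 1011 − 961 = 50 hPa.
V ≈ 5.87 × 50^0.642 = 5.87 × 12.324 ≈ 72.340 kt.
72.340 × 1.151 ≈ 83.26 mph → 83 mph.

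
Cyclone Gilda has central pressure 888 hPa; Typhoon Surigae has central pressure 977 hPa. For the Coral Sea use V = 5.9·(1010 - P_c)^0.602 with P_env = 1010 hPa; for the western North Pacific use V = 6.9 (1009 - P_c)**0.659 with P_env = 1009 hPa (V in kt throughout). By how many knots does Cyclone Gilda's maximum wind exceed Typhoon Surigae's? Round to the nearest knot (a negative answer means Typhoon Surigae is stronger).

39 kt

Cyclone Gilda: ΔP = 122; V ≈ 5.9 × 122^0.602 ≈ 106.38 kt.
Typhoon Surigae: ΔP = 32; V ≈ 6.9 × 32^0.659 ≈ 67.72 kt.
Difference ≈ 106.38 − 67.72 = 38.66 → 39 kt.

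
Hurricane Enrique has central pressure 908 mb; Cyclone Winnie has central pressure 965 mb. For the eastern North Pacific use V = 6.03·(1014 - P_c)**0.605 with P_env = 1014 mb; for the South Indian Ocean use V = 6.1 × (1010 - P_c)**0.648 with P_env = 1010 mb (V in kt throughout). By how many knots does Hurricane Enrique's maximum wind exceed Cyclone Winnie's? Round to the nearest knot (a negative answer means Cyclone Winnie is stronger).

Hurricane Enrique: ΔP = 106; V ≈ 6.03 × 106^0.605 ≈ 101.30 kt.
Cyclone Winnie: ΔP = 45; V ≈ 6.1 × 45^0.648 ≈ 71.88 kt.
Difference ≈ 101.30 − 71.88 = 29.42 → 29 kt.

29 kt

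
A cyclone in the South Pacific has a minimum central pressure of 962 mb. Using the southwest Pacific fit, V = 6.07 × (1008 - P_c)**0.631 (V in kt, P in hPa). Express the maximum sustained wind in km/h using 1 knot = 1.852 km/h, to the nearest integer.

126 km/h

ΔP = 1008 − 962 = 46 mb.
V ≈ 6.07 × 46^0.631 = 6.07 × 11.200 ≈ 67.981 kt.
67.981 × 1.852 ≈ 125.90 km/h → 126 km/h.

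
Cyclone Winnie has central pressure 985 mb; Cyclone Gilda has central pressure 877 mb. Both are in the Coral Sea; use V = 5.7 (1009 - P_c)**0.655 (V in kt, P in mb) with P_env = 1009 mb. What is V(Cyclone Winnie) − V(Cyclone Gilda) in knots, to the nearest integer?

-94 kt

Cyclone Winnie: ΔP = 24; V ≈ 5.7 × 24^0.655 ≈ 45.70 kt.
Cyclone Gilda: ΔP = 132; V ≈ 5.7 × 132^0.655 ≈ 139.59 kt.
Difference ≈ 45.70 − 139.59 = -93.89 → -94 kt.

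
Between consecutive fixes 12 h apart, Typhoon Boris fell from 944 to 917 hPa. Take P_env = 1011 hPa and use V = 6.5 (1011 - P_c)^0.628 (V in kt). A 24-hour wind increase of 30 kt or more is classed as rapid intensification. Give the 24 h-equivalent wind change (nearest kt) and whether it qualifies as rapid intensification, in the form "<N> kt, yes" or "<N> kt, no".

43 kt, yes

V₁: ΔP = 67, V ≈ 6.5 × 67^0.628 ≈ 91.14 kt.
V₂: ΔP = 94, V ≈ 6.5 × 94^0.628 ≈ 112.73 kt.
ΔV over 12 h = 21.59 kt → 24 h equivalent = 21.59 × 24/12 ≈ 43.18 kt.
43 kt ≥ 30 kt ⇒ rapid intensification.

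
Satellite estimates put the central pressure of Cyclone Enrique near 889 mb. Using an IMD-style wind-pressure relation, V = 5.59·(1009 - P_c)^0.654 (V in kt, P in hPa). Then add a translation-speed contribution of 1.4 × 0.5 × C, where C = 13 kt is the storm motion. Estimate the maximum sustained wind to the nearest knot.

137 kt

ΔP = 1009 − 889 = 120 mb.
120^0.654 ≈ 22.897.
V ≈ 5.59 × 22.897 ≈ 128.0 kt.
Translation term: 1.4 × 0.5 × 13 = 9.1 kt.
Corrected V ≈ 137.1 kt → 137 kt.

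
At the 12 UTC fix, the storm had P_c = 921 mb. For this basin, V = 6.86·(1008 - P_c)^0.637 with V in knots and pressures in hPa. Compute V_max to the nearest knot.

118 kt

ΔP = 1008 − 921 = 87 mb.
87^0.637 ≈ 17.198.
V ≈ 6.86 × 17.198 ≈ 118.0 kt.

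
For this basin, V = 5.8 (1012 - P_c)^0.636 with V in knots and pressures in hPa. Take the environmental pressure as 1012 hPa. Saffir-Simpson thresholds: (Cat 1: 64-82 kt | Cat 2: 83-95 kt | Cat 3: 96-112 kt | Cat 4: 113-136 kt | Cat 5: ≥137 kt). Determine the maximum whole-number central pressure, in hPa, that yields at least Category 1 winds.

968 hPa

Category 1 begins at V = 64 kt.
Required ΔP = (64/5.8)^(1/0.636) = 11.034^1.572 ≈ 43.61 hPa.
P_c ≤ 1012 − 43.61 = 968.39, so the highest integer P_c is 968 hPa.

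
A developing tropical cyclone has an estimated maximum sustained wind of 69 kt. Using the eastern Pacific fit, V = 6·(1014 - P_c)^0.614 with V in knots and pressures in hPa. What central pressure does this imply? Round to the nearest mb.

ΔP = (V / 6)^(1/0.614) = (69/6)^1.629.
69/6 = 11.500; 11.500^1.629 ≈ 53.40 mb.
P_c = 1014 − 53.40 = 960.60 ≈ 961 mb.

961 mb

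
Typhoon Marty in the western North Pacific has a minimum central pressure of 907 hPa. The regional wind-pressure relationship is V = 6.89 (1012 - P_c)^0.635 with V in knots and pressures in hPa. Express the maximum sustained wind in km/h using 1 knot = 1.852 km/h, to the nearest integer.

ΔP = 1012 − 907 = 105 hPa.
V ≈ 6.89 × 105^0.635 = 6.89 × 19.207 ≈ 132.335 kt.
132.335 × 1.852 ≈ 245.08 km/h → 245 km/h.

245 km/h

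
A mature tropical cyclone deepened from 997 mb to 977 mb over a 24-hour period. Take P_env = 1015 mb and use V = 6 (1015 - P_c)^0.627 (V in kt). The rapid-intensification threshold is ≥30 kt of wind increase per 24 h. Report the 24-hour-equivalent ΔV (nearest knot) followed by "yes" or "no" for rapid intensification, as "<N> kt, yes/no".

V₁: ΔP = 18, V ≈ 6 × 18^0.627 ≈ 36.75 kt.
V₂: ΔP = 38, V ≈ 6 × 38^0.627 ≈ 58.71 kt.
ΔV over 24 h = 21.96 kt → 24 h equivalent = 21.96 × 24/24 ≈ 21.96 kt.
22 kt < 30 kt ⇒ not rapid intensification.

22 kt, no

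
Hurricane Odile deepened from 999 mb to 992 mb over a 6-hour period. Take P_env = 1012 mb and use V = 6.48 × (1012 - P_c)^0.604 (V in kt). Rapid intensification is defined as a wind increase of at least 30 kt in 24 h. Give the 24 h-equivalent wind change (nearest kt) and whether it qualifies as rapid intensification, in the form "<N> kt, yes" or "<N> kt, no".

36 kt, yes

V₁: ΔP = 13, V ≈ 6.48 × 13^0.604 ≈ 30.51 kt.
V₂: ΔP = 20, V ≈ 6.48 × 20^0.604 ≈ 39.57 kt.
ΔV over 6 h = 9.06 kt → 24 h equivalent = 9.06 × 24/6 ≈ 36.24 kt.
36 kt ≥ 30 kt ⇒ rapid intensification.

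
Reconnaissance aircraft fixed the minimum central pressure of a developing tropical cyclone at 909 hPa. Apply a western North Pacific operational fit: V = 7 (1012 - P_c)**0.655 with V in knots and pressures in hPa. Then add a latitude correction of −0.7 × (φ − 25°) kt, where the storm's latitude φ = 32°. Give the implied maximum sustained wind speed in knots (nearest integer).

141 kt

ΔP = 1012 − 909 = 103 hPa.
103^0.655 ≈ 20.817.
V ≈ 7 × 20.817 ≈ 145.7 kt.
Latitude correction: −0.7 × (32 − 25) = -4.9 kt.
Corrected V ≈ 140.8 kt → 141 kt.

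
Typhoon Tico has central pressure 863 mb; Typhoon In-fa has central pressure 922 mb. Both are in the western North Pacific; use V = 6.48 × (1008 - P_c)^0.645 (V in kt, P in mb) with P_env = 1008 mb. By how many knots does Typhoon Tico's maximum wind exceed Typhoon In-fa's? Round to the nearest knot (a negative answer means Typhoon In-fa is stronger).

46 kt

Typhoon Tico: ΔP = 145; V ≈ 6.48 × 145^0.645 ≈ 160.57 kt.
Typhoon In-fa: ΔP = 86; V ≈ 6.48 × 86^0.645 ≈ 114.64 kt.
Difference ≈ 160.57 − 114.64 = 45.93 → 46 kt.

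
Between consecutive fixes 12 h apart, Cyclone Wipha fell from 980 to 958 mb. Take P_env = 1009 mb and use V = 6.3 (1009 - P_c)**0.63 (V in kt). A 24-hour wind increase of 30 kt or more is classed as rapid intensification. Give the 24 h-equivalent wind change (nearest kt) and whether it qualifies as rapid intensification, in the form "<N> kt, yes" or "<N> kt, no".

45 kt, yes

V₁: ΔP = 29, V ≈ 6.3 × 29^0.63 ≈ 52.56 kt.
V₂: ΔP = 51, V ≈ 6.3 × 51^0.63 ≈ 75.01 kt.
ΔV over 12 h = 22.45 kt → 24 h equivalent = 22.45 × 24/12 ≈ 44.90 kt.
45 kt ≥ 30 kt ⇒ rapid intensification.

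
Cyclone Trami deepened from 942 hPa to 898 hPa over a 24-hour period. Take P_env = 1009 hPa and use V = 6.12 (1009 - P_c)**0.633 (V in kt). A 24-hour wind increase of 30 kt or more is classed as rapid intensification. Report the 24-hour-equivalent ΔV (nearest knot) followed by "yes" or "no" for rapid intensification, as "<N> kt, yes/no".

V₁: ΔP = 67, V ≈ 6.12 × 67^0.633 ≈ 87.63 kt.
V₂: ΔP = 111, V ≈ 6.12 × 111^0.633 ≈ 120.63 kt.
ΔV over 24 h = 33.00 kt → 24 h equivalent = 33.00 × 24/24 ≈ 33.00 kt.
33 kt ≥ 30 kt ⇒ rapid intensification.

33 kt, yes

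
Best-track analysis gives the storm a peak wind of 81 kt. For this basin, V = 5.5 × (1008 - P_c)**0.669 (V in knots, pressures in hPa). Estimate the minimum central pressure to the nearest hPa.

ΔP = (V / 5.5)^(1/0.669) = (81/5.5)^1.495.
81/5.5 = 14.727; 14.727^1.495 ≈ 55.73 hPa.
P_c = 1008 − 55.73 = 952.27 ≈ 952 hPa.

952 hPa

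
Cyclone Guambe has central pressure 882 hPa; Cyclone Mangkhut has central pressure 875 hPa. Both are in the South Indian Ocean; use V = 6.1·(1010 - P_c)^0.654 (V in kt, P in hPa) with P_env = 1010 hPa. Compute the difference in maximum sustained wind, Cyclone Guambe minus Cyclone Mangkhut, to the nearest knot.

Cyclone Guambe: ΔP = 128; V ≈ 6.1 × 128^0.654 ≈ 145.70 kt.
Cyclone Mangkhut: ΔP = 135; V ≈ 6.1 × 135^0.654 ≈ 150.86 kt.
Difference ≈ 145.70 − 150.86 = -5.16 → -5 kt.

-5 kt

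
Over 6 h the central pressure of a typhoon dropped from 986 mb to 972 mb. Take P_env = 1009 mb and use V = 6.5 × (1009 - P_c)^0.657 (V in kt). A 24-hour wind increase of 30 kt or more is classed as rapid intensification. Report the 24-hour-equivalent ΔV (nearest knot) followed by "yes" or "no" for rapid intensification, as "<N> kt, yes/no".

V₁: ΔP = 23, V ≈ 6.5 × 23^0.657 ≈ 51.00 kt.
V₂: ΔP = 37, V ≈ 6.5 × 37^0.657 ≈ 69.70 kt.
ΔV over 6 h = 18.70 kt → 24 h equivalent = 18.70 × 24/6 ≈ 74.80 kt.
75 kt ≥ 30 kt ⇒ rapid intensification.

75 kt, yes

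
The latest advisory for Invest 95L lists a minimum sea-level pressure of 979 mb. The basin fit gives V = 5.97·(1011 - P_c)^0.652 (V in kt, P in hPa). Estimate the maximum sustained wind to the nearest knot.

57 kt

ΔP = 1011 − 979 = 32 mb.
32^0.652 ≈ 9.580.
V ≈ 5.97 × 9.580 ≈ 57.2 kt.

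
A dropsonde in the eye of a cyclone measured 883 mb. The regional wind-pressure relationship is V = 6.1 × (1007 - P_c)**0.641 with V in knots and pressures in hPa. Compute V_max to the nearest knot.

ΔP = 1007 − 883 = 124 mb.
124^0.641 ≈ 21.973.
V ≈ 6.1 × 21.973 ≈ 134.0 kt.

134 kt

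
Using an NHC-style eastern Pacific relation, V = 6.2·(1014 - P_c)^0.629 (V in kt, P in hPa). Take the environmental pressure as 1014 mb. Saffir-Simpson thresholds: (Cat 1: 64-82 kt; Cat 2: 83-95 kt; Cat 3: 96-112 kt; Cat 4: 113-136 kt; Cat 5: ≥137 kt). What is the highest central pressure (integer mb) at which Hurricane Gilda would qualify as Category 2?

952 mb

Category 2 begins at V = 83 kt.
Required ΔP = (83/6.2)^(1/0.629) = 13.387^1.590 ≈ 61.83 mb.
P_c ≤ 1014 − 61.83 = 952.17, so the highest integer P_c is 952 mb.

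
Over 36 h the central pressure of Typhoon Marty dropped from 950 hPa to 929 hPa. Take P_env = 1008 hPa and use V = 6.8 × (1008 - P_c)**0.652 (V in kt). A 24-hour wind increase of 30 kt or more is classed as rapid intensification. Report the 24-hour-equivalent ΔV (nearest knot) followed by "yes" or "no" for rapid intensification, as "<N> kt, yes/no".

V₁: ΔP = 58, V ≈ 6.8 × 58^0.652 ≈ 96.00 kt.
V₂: ΔP = 79, V ≈ 6.8 × 79^0.652 ≈ 117.43 kt.
ΔV over 36 h = 21.43 kt → 24 h equivalent = 21.43 × 24/36 ≈ 14.29 kt.
14 kt < 30 kt ⇒ not rapid intensification.

14 kt, no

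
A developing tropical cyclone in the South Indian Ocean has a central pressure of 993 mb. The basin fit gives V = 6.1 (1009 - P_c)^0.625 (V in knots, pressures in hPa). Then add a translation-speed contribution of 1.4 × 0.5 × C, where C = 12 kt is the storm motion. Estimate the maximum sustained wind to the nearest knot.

43 kt

ΔP = 1009 − 993 = 16 mb.
16^0.625 ≈ 5.657.
V ≈ 6.1 × 5.657 ≈ 34.5 kt.
Translation term: 1.4 × 0.5 × 12 = 8.4 kt.
Corrected V ≈ 42.9 kt → 43 kt.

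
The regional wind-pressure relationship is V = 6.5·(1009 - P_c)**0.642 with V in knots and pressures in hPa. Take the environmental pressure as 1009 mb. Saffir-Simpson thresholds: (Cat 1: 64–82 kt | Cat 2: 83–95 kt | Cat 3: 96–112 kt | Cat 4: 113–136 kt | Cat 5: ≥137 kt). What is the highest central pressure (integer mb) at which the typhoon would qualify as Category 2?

956 mb

Category 2 begins at V = 83 kt.
Required ΔP = (83/6.5)^(1/0.642) = 12.769^1.558 ≈ 52.84 mb.
P_c ≤ 1009 − 52.84 = 956.16, so the highest integer P_c is 956 mb.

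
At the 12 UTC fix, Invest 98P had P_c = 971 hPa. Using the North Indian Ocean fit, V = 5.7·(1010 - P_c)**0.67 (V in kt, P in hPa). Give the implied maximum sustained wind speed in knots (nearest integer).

ΔP = 1010 − 971 = 39 hPa.
39^0.67 ≈ 11.642.
V ≈ 5.7 × 11.642 ≈ 66.4 kt.

66 kt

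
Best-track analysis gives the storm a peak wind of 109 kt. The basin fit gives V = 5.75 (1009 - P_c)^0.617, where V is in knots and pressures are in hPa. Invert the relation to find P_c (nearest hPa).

891 hPa

ΔP = (V / 5.75)^(1/0.617) = (109/5.75)^1.621.
109/5.75 = 18.957; 18.957^1.621 ≈ 117.74 hPa.
P_c = 1009 − 117.74 = 891.26 ≈ 891 hPa.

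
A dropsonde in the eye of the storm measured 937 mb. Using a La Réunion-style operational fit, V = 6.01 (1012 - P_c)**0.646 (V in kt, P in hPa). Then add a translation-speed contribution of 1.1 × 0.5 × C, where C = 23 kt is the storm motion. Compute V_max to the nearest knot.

110 kt

ΔP = 1012 − 937 = 75 mb.
75^0.646 ≈ 16.266.
V ≈ 6.01 × 16.266 ≈ 97.8 kt.
Translation term: 1.1 × 0.5 × 23 = 12.65 kt.
Corrected V ≈ 110.45 kt → 110 kt.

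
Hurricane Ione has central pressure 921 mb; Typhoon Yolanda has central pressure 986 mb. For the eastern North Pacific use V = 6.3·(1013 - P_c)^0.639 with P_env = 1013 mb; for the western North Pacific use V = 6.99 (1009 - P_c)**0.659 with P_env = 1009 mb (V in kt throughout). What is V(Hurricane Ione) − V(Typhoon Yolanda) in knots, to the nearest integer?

Hurricane Ione: ΔP = 92; V ≈ 6.3 × 92^0.639 ≈ 113.29 kt.
Typhoon Yolanda: ΔP = 23; V ≈ 6.99 × 23^0.659 ≈ 55.19 kt.
Difference ≈ 113.29 − 55.19 = 58.10 → 58 kt.

58 kt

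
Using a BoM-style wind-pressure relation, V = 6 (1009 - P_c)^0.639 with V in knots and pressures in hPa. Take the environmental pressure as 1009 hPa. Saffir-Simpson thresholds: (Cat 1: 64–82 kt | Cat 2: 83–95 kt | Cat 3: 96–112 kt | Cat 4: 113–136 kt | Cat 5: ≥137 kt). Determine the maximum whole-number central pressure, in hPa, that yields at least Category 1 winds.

Category 1 begins at V = 64 kt.
Required ΔP = (64/6)^(1/0.639) = 10.667^1.565 ≈ 40.63 hPa.
P_c ≤ 1009 − 40.63 = 968.37, so the highest integer P_c is 968 hPa.

968 hPa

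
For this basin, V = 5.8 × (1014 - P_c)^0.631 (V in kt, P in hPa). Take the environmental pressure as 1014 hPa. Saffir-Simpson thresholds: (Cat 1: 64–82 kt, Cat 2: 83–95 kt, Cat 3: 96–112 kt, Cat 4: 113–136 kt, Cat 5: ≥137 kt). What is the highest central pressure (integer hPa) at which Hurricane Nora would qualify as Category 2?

946 hPa

Category 2 begins at V = 83 kt.
Required ΔP = (83/5.8)^(1/0.631) = 14.310^1.585 ≈ 67.84 hPa.
P_c ≤ 1014 − 67.84 = 946.16, so the highest integer P_c is 946 hPa.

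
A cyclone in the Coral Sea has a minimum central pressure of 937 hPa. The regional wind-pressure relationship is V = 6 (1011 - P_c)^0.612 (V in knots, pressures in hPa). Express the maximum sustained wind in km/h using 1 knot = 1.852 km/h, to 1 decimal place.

154.8 km/h

ΔP = 1011 − 937 = 74 hPa.
V ≈ 6 × 74^0.612 = 6 × 13.931 ≈ 83.584 kt.
83.584 × 1.852 ≈ 154.80 km/h → 154.8 km/h.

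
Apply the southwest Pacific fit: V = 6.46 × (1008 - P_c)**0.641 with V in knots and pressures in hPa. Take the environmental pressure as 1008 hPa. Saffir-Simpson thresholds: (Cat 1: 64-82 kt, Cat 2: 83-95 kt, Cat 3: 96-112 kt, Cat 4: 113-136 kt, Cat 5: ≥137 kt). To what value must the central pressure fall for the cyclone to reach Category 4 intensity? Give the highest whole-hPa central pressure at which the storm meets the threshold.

Category 4 begins at V = 113 kt.
Required ΔP = (113/6.46)^(1/0.641) = 17.492^1.560 ≈ 86.88 hPa.
P_c ≤ 1008 − 86.88 = 921.12, so the highest integer P_c is 921 hPa.

921 hPa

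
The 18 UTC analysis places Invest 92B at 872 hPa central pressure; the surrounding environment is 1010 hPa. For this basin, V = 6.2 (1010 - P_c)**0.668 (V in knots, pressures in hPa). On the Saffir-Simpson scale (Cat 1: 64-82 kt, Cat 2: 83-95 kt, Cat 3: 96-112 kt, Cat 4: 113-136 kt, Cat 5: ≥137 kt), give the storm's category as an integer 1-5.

ΔP = 1010 − 872 = 138 hPa.
V ≈ 6.2 × 138^0.668 = 6.2 × 26.88 ≈ 167 kt.
167 kt falls in the Category 5 band.

5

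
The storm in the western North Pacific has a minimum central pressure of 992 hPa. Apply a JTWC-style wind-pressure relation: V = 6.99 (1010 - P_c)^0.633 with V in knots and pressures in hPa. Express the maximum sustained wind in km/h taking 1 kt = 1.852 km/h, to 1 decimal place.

80.7 km/h

ΔP = 1010 − 992 = 18 hPa.
V ≈ 6.99 × 18^0.633 = 6.99 × 6.231 ≈ 43.558 kt.
43.558 × 1.852 ≈ 80.67 km/h → 80.7 km/h.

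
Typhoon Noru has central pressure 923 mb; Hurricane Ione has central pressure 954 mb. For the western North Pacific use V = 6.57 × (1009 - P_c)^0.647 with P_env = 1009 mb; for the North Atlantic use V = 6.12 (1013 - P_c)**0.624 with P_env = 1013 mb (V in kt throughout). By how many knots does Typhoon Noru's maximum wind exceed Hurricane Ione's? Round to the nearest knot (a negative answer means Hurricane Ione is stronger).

39 kt

Typhoon Noru: ΔP = 86; V ≈ 6.57 × 86^0.647 ≈ 117.27 kt.
Hurricane Ione: ΔP = 59; V ≈ 6.12 × 59^0.624 ≈ 77.94 kt.
Difference ≈ 117.27 − 77.94 = 39.33 → 39 kt.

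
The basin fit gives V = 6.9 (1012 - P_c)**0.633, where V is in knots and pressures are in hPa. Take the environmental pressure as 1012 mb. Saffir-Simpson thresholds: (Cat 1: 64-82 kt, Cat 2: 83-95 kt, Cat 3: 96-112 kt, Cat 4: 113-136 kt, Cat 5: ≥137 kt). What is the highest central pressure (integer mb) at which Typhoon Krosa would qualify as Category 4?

Category 4 begins at V = 113 kt.
Required ΔP = (113/6.9)^(1/0.633) = 16.377^1.580 ≈ 82.83 mb.
P_c ≤ 1012 − 82.83 = 929.17, so the highest integer P_c is 929 mb.

929 mb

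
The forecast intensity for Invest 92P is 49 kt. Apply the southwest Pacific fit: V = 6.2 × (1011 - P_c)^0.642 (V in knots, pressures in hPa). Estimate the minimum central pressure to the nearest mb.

986 mb

ΔP = (V / 6.2)^(1/0.642) = (49/6.2)^1.558.
49/6.2 = 7.903; 7.903^1.558 ≈ 25.03 mb.
P_c = 1011 − 25.03 = 985.97 ≈ 986 mb.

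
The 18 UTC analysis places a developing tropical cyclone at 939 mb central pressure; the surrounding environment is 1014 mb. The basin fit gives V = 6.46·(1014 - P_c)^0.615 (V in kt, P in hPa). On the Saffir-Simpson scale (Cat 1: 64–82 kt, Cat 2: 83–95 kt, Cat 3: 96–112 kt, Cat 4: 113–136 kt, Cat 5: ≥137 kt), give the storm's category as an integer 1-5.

2

ΔP = 1014 − 939 = 75 mb.
V ≈ 6.46 × 75^0.615 = 6.46 × 14.23 ≈ 92 kt.
92 kt falls in the Category 2 band.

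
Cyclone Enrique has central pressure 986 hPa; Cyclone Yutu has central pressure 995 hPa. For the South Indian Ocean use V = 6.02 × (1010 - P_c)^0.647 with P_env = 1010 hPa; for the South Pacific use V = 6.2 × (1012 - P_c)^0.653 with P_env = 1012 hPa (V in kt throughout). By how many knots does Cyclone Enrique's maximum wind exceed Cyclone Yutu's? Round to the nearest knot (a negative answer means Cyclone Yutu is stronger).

8 kt

Cyclone Enrique: ΔP = 24; V ≈ 6.02 × 24^0.647 ≈ 47.05 kt.
Cyclone Yutu: ΔP = 17; V ≈ 6.2 × 17^0.653 ≈ 39.43 kt.
Difference ≈ 47.05 − 39.43 = 7.62 → 8 kt.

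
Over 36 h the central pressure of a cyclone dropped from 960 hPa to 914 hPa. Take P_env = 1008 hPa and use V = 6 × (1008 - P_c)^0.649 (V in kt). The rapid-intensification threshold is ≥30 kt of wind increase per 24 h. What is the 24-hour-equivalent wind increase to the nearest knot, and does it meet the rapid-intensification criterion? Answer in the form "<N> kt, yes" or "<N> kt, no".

V₁: ΔP = 48, V ≈ 6 × 48^0.649 ≈ 74.01 kt.
V₂: ΔP = 94, V ≈ 6 × 94^0.649 ≈ 114.48 kt.
ΔV over 36 h = 40.47 kt → 24 h equivalent = 40.47 × 24/36 ≈ 26.98 kt.
27 kt < 30 kt ⇒ not rapid intensification.

27 kt, no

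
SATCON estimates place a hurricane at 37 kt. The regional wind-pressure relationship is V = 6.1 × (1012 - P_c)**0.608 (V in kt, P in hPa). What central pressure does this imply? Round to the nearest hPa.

993 hPa

ΔP = (V / 6.1)^(1/0.608) = (37/6.1)^1.645.
37/6.1 = 6.066; 6.066^1.645 ≈ 19.39 hPa.
P_c = 1012 − 19.39 = 992.61 ≈ 993 hPa.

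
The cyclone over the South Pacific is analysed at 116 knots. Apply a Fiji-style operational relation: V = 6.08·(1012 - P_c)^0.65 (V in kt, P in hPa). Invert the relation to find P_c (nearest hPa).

ΔP = (V / 6.08)^(1/0.65) = (116/6.08)^1.538.
116/6.08 = 19.079; 19.079^1.538 ≈ 93.34 hPa.
P_c = 1012 − 93.34 = 918.66 ≈ 919 hPa.

919 hPa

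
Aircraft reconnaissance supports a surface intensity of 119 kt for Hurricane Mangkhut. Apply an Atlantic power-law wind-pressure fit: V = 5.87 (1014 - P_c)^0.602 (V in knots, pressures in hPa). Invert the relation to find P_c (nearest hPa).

866 hPa

ΔP = (V / 5.87)^(1/0.602) = (119/5.87)^1.661.
119/5.87 = 20.273; 20.273^1.661 ≈ 148.23 hPa.
P_c = 1014 − 148.23 = 865.77 ≈ 866 hPa.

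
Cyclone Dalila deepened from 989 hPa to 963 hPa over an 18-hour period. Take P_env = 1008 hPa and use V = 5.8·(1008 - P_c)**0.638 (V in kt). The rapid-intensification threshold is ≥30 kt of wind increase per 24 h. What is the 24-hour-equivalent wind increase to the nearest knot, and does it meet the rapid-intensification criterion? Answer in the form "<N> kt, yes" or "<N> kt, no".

37 kt, yes

V₁: ΔP = 19, V ≈ 5.8 × 19^0.638 ≈ 37.96 kt.
V₂: ΔP = 45, V ≈ 5.8 × 45^0.638 ≈ 65.79 kt.
ΔV over 18 h = 27.83 kt → 24 h equivalent = 27.83 × 24/18 ≈ 37.11 kt.
37 kt ≥ 30 kt ⇒ rapid intensification.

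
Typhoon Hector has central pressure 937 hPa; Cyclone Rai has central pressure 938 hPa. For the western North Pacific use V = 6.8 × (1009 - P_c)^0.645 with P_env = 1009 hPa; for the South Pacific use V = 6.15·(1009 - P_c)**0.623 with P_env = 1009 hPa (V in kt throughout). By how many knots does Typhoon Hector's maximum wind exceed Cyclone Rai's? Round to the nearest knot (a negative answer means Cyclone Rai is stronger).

Typhoon Hector: ΔP = 72; V ≈ 6.8 × 72^0.645 ≈ 107.27 kt.
Cyclone Rai: ΔP = 71; V ≈ 6.15 × 71^0.623 ≈ 87.54 kt.
Difference ≈ 107.27 − 87.54 = 19.73 → 20 kt.

20 kt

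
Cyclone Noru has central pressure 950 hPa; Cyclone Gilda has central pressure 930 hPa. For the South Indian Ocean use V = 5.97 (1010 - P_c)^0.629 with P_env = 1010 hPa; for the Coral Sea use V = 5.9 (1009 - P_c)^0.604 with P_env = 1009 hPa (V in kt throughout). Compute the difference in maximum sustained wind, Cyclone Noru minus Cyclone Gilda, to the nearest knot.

-4 kt

Cyclone Noru: ΔP = 60; V ≈ 5.97 × 60^0.629 ≈ 78.42 kt.
Cyclone Gilda: ΔP = 79; V ≈ 5.9 × 79^0.604 ≈ 82.61 kt.
Difference ≈ 78.42 − 82.61 = -4.19 → -4 kt.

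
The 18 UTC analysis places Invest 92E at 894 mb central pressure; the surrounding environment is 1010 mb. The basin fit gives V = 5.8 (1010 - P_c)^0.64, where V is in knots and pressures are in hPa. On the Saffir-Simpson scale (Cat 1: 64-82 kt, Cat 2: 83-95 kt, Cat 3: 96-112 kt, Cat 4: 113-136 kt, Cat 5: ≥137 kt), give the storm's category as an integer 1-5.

4

ΔP = 1010 − 894 = 116 mb.
V ≈ 5.8 × 116^0.64 = 5.8 × 20.95 ≈ 122 kt.
122 kt falls in the Category 4 band.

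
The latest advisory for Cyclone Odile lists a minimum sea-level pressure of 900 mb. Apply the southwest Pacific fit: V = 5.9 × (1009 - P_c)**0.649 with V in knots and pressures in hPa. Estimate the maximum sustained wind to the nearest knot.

124 kt

ΔP = 1009 − 900 = 109 mb.
109^0.649 ≈ 21.003.
V ≈ 5.9 × 21.003 ≈ 123.9 kt.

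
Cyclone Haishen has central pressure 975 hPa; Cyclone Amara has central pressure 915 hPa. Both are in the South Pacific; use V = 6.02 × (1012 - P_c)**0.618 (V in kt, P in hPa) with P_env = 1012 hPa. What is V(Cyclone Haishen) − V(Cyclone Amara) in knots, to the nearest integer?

-46 kt

Cyclone Haishen: ΔP = 37; V ≈ 6.02 × 37^0.618 ≈ 56.07 kt.
Cyclone Amara: ΔP = 97; V ≈ 6.02 × 97^0.618 ≈ 101.72 kt.
Difference ≈ 56.07 − 101.72 = -45.65 → -46 kt.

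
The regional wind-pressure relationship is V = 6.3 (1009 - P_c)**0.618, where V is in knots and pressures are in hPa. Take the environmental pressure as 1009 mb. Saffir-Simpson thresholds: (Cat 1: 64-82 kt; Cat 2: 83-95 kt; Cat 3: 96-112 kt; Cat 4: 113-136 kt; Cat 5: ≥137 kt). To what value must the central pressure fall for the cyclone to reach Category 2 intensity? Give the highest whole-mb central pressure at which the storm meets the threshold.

Category 2 begins at V = 83 kt.
Required ΔP = (83/6.3)^(1/0.618) = 13.175^1.618 ≈ 64.84 mb.
P_c ≤ 1009 − 64.84 = 944.16, so the highest integer P_c is 944 mb.

944 mb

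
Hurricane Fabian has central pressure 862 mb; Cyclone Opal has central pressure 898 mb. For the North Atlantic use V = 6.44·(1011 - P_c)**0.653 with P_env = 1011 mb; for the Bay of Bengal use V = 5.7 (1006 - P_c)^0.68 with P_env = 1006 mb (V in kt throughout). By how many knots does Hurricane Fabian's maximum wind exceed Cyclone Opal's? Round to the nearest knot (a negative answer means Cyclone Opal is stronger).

31 kt

Hurricane Fabian: ΔP = 149; V ≈ 6.44 × 149^0.653 ≈ 169.03 kt.
Cyclone Opal: ΔP = 108; V ≈ 5.7 × 108^0.68 ≈ 137.60 kt.
Difference ≈ 169.03 − 137.60 = 31.43 → 31 kt.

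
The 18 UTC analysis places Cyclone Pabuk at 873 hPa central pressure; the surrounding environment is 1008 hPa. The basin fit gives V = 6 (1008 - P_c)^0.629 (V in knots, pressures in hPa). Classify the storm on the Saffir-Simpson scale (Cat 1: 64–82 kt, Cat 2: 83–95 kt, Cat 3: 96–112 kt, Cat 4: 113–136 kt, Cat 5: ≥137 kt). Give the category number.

4

ΔP = 1008 − 873 = 135 hPa.
V ≈ 6 × 135^0.629 = 6 × 21.88 ≈ 131 kt.
131 kt falls in the Category 4 band.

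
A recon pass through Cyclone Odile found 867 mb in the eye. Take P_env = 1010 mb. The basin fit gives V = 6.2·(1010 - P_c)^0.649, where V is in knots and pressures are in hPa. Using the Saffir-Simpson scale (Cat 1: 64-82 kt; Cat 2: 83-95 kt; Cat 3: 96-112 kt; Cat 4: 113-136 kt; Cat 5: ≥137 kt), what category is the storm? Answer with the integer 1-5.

ΔP = 1010 − 867 = 143 mb.
V ≈ 6.2 × 143^0.649 = 6.2 × 25.05 ≈ 155 kt.
155 kt falls in the Category 5 band.

5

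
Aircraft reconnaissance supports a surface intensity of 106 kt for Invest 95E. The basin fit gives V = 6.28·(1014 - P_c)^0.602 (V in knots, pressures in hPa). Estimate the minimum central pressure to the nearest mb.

ΔP = (V / 6.28)^(1/0.602) = (106/6.28)^1.661.
106/6.28 = 16.879; 16.879^1.661 ≈ 109.34 mb.
P_c = 1014 − 109.34 = 904.66 ≈ 905 mb.

905 mb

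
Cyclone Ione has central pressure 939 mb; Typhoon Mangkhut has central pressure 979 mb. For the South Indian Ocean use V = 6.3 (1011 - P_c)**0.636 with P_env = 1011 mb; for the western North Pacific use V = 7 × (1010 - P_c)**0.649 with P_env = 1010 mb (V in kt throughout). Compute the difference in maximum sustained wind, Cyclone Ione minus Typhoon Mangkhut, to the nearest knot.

31 kt

Cyclone Ione: ΔP = 72; V ≈ 6.3 × 72^0.636 ≈ 95.63 kt.
Typhoon Mangkhut: ΔP = 31; V ≈ 7 × 31^0.649 ≈ 65.01 kt.
Difference ≈ 95.63 − 65.01 = 30.62 → 31 kt.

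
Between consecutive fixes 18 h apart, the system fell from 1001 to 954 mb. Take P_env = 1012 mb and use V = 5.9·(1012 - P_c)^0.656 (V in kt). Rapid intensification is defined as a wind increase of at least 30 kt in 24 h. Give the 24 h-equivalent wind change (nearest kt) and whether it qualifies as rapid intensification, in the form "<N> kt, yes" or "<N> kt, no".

75 kt, yes

V₁: ΔP = 11, V ≈ 5.9 × 11^0.656 ≈ 28.44 kt.
V₂: ΔP = 58, V ≈ 5.9 × 58^0.656 ≈ 84.66 kt.
ΔV over 18 h = 56.22 kt → 24 h equivalent = 56.22 × 24/18 ≈ 74.96 kt.
75 kt ≥ 30 kt ⇒ rapid intensification.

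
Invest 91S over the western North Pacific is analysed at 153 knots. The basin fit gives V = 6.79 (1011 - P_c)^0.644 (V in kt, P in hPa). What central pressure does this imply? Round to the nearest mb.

ΔP = (V / 6.79)^(1/0.644) = (153/6.79)^1.553.
153/6.79 = 22.533; 22.533^1.553 ≈ 126.08 mb.
P_c = 1011 − 126.08 = 884.92 ≈ 885 mb.

885 mb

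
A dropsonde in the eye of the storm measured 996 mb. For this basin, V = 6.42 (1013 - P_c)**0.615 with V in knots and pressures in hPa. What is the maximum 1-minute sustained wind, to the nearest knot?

37 kt

ΔP = 1013 − 996 = 17 mb.
17^0.615 ≈ 5.711.
V ≈ 6.42 × 5.711 ≈ 36.7 kt.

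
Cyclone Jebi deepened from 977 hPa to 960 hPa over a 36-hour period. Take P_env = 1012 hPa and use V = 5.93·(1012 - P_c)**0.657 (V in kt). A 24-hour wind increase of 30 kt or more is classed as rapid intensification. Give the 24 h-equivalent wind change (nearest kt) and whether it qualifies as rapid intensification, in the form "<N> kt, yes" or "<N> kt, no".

V₁: ΔP = 35, V ≈ 5.93 × 35^0.657 ≈ 61.31 kt.
V₂: ΔP = 52, V ≈ 5.93 × 52^0.657 ≈ 79.52 kt.
ΔV over 36 h = 18.21 kt → 24 h equivalent = 18.21 × 24/36 ≈ 12.14 kt.
12 kt < 30 kt ⇒ not rapid intensification.

12 kt, no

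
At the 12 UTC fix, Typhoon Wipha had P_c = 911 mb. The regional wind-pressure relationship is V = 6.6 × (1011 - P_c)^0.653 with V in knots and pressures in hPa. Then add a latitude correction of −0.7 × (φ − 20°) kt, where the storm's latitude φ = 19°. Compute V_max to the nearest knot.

134 kt

ΔP = 1011 − 911 = 100 mb.
100^0.653 ≈ 20.230.
V ≈ 6.6 × 20.230 ≈ 133.5 kt.
Latitude correction: −0.7 × (19 − 20) = 0.7 kt.
Corrected V ≈ 134.2 kt → 134 kt.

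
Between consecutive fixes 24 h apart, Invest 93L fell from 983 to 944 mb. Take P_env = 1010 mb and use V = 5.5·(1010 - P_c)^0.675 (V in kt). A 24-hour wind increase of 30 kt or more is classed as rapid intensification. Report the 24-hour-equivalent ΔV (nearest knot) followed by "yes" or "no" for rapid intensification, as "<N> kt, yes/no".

V₁: ΔP = 27, V ≈ 5.5 × 27^0.675 ≈ 50.88 kt.
V₂: ΔP = 66, V ≈ 5.5 × 66^0.675 ≈ 93.02 kt.
ΔV over 24 h = 42.14 kt → 24 h equivalent = 42.14 × 24/24 ≈ 42.14 kt.
42 kt ≥ 30 kt ⇒ rapid intensification.

42 kt, yes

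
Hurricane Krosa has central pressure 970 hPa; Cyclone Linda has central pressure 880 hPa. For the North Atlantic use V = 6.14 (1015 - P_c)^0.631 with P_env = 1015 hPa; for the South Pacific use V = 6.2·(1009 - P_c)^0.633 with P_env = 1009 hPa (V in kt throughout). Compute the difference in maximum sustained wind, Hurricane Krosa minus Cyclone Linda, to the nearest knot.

Hurricane Krosa: ΔP = 45; V ≈ 6.14 × 45^0.631 ≈ 67.82 kt.
Cyclone Linda: ΔP = 129; V ≈ 6.2 × 129^0.633 ≈ 134.40 kt.
Difference ≈ 67.82 − 134.40 = -66.58 → -67 kt.

-67 kt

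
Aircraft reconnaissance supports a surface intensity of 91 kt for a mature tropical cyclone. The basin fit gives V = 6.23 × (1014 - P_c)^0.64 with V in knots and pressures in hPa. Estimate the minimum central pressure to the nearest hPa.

948 hPa

ΔP = (V / 6.23)^(1/0.64) = (91/6.23)^1.562.
91/6.23 = 14.607; 14.607^1.562 ≈ 66.01 hPa.
P_c = 1014 − 66.01 = 947.99 ≈ 948 hPa.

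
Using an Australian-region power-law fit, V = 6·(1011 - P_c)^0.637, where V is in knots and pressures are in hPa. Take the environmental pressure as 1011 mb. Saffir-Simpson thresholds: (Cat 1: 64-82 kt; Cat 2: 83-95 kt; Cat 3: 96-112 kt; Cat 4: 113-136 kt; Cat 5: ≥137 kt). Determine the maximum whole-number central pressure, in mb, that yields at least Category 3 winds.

933 mb

Category 3 begins at V = 96 kt.
Required ΔP = (96/6)^(1/0.637) = 16.000^1.570 ≈ 77.68 mb.
P_c ≤ 1011 − 77.68 = 933.32, so the highest integer P_c is 933 mb.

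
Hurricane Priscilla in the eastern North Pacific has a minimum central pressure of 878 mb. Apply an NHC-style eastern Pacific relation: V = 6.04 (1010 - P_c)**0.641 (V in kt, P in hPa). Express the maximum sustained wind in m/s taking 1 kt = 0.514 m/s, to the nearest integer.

71 m/s

ΔP = 1010 − 878 = 132 mb.
V ≈ 6.04 × 132^0.641 = 6.04 × 22.871 ≈ 138.142 kt.
138.142 × 0.514 ≈ 71.00 m/s → 71 m/s.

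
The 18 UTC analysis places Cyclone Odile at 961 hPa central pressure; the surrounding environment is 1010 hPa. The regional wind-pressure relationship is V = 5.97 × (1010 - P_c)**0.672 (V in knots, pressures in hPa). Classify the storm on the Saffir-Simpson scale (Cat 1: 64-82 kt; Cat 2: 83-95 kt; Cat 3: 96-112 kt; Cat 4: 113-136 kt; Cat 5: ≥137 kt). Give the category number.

ΔP = 1010 − 961 = 49 hPa.
V ≈ 5.97 × 49^0.672 = 5.97 × 13.67 ≈ 82 kt.
82 kt falls in the Category 1 band.

1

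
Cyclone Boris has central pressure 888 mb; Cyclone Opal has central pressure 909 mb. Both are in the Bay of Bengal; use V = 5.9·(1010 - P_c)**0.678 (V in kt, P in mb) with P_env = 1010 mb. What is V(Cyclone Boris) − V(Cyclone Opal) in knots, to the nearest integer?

18 kt

Cyclone Boris: ΔP = 122; V ≈ 5.9 × 122^0.678 ≈ 153.25 kt.
Cyclone Opal: ΔP = 101; V ≈ 5.9 × 101^0.678 ≈ 134.83 kt.
Difference ≈ 153.25 − 134.83 = 18.42 → 18 kt.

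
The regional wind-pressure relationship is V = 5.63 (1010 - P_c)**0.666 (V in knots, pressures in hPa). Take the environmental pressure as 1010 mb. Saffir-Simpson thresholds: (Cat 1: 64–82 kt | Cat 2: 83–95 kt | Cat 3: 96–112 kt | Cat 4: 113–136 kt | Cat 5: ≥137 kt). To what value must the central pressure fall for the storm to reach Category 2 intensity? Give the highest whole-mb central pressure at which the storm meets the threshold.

Category 2 begins at V = 83 kt.
Required ΔP = (83/5.63)^(1/0.666) = 14.742^1.502 ≈ 56.83 mb.
P_c ≤ 1010 − 56.83 = 953.17, so the highest integer P_c is 953 mb.

953 mb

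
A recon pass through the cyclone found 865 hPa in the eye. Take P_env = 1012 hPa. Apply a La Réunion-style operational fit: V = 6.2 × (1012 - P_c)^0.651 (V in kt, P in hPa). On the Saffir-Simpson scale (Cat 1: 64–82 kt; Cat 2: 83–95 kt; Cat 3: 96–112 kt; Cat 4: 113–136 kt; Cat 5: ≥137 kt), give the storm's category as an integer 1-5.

ΔP = 1012 − 865 = 147 hPa.
V ≈ 6.2 × 147^0.651 = 6.2 × 25.76 ≈ 160 kt.
160 kt falls in the Category 5 band.

5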